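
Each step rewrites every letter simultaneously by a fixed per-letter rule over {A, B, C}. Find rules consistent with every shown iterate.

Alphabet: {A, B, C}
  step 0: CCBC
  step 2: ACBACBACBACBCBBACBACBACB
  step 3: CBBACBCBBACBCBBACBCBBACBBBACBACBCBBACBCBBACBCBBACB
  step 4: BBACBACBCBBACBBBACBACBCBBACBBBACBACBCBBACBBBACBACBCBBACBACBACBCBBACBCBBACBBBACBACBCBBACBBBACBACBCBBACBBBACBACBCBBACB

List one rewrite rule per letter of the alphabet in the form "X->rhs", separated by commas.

  step 3 ⇒ step 4: CBBACBCBBACBCBBACBCBBACBBBACBACBCBBACBCBBACBCBBACB ⇒ BB·ACB·ACB·C·BB·ACB·BB·ACB·ACB·C·BB·ACB·BB·ACB·ACB·C·BB·ACB·BB·ACB·ACB·C·BB·ACB·ACB·ACB·C·BB·ACB·C·BB·ACB·BB·ACB·ACB·C·BB·ACB·BB·ACB·ACB·C·BB·ACB·BB·ACB·ACB·C·BB·ACB
    A ↦ C
    B ↦ ACB
    C ↦ BB

A->C, B->ACB, C->BB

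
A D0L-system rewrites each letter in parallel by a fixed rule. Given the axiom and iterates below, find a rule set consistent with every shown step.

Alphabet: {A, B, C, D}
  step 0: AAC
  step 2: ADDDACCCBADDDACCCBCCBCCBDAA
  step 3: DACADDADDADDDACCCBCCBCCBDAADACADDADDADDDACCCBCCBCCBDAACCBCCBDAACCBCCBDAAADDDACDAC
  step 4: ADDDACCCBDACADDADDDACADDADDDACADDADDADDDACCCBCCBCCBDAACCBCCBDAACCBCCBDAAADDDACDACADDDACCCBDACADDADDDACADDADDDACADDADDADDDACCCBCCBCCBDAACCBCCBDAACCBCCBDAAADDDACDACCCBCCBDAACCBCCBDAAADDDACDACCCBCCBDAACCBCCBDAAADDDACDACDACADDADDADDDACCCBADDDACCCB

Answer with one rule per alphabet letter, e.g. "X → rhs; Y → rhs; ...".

  step 3 ⇒ step 4: DACADDADDADDDACCCBCCBCCBDAADACADDADDADDDACCCBCCBCCBDAACCBCCBDAACCBCCBDAAADDDACDAC ⇒ ADD·DAC·CCB·DAC·ADD·ADD·DAC·ADD·ADD·DAC·ADD·ADD·ADD·DAC·CCB·CCB·CCB·DAA·CCB·CCB·DAA·CCB·CCB·DAA·ADD·DAC·DAC·ADD·DAC·CCB·DAC·ADD·ADD·DAC·ADD·ADD·DAC·ADD·ADD·ADD·DAC·CCB·CCB·CCB·DAA·CCB·CCB·DAA·CCB·CCB·DAA·ADD·DAC·DAC·CCB·CCB·DAA·CCB·CCB·DAA·ADD·DAC·DAC·CCB·CCB·DAA·CCB·CCB·DAA·ADD·DAC·DAC·DAC·ADD·ADD·ADD·DAC·CCB·ADD·DAC·CCB
    A ↦ DAC
    B ↦ DAA
    C ↦ CCB
    D ↦ ADD

A->DAC, B->DAA, C->CCB, D->ADD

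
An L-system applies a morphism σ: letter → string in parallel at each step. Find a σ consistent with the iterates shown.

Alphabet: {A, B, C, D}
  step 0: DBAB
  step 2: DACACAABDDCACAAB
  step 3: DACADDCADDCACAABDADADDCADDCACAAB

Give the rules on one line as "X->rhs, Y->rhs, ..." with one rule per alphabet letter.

  step 2 ⇒ step 3: DACACAABDDCACAAB ⇒ DA·CA·DD·CA·DD·CA·CA·AB·DA·DA·DD·CA·DD·CA·CA·AB
    A ↦ CA
    B ↦ AB
    C ↦ DD
    D ↦ DA

A->CA, B->AB, C->DD, D->DA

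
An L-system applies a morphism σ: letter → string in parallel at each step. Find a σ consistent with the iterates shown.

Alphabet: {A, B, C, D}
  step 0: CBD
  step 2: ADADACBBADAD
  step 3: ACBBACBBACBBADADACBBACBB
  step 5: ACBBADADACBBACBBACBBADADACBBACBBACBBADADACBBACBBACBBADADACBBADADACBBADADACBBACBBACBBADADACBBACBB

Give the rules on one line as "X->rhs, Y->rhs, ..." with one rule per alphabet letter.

A->AC, B->AD, C->BB, D->BB

  step 2 ⇒ step 3: ADADACBBADAD ⇒ AC·BB·AC·BB·AC·BB·AD·AD·AC·BB·AC·BB
    A ↦ AC
    B ↦ AD
    C ↦ BB
    D ↦ BB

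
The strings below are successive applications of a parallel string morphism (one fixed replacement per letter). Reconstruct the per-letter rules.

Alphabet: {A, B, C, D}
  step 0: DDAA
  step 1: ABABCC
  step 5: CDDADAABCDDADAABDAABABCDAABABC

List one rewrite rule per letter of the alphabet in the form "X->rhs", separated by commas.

  step 0 ⇒ step 1: DDAA ⇒ AB·AB·C·C
    A ↦ C
    D ↦ AB
    B ↦ D  (constrained at step 1)
    C ↦ DA  (constrained at step 1)

A->C, B->D, C->DA, D->AB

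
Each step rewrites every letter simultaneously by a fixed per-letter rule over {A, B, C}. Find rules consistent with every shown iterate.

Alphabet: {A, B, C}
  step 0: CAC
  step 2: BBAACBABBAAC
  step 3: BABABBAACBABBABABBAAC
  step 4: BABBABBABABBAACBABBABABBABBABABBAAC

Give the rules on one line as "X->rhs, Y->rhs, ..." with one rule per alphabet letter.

A->B, B->BA, C->AAC

  step 3 ⇒ step 4: BABABBAACBABBABABBAAC ⇒ BA·B·BA·B·BA·BA·B·B·AAC·BA·B·BA·BA·B·BA·B·BA·BA·B·B·AAC
    A ↦ B
    B ↦ BA
    C ↦ AAC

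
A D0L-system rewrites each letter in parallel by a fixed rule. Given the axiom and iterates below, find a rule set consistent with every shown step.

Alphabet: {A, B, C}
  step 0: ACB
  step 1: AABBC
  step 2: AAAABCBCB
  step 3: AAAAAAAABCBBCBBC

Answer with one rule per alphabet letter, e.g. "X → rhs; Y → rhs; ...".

A->AA, B->BC, C->B

  step 2 ⇒ step 3: AAAABCBCB ⇒ AA·AA·AA·AA·BC·B·BC·B·BC
    A ↦ AA
    B ↦ BC
    C ↦ B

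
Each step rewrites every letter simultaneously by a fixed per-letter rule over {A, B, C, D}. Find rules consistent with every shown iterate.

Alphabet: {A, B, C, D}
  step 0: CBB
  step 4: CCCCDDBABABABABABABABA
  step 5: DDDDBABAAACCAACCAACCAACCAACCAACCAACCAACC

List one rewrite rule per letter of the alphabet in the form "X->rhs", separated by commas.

  step 4 ⇒ step 5: CCCCDDBABABABABABABABA ⇒ D·D·D·D·BA·BA·AA·CC·AA·CC·AA·CC·AA·CC·AA·CC·AA·CC·AA·CC·AA·CC
    A ↦ CC
    B ↦ AA
    C ↦ D
    D ↦ BA

A->CC, B->AA, C->D, D->BA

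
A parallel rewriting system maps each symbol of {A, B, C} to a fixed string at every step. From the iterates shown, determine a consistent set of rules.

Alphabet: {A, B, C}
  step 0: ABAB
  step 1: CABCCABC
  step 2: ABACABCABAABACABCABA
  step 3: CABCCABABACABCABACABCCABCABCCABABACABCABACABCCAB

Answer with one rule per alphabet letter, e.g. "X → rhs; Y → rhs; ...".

  step 2 ⇒ step 3: ABACABCABAABACABCABA ⇒ CAB·C·CAB·ABA·CAB·C·ABA·CAB·C·CAB·CAB·C·CAB·ABA·CAB·C·ABA·CAB·C·CAB
    A ↦ CAB
    B ↦ C
    C ↦ ABA

A->CAB, B->C, C->ABA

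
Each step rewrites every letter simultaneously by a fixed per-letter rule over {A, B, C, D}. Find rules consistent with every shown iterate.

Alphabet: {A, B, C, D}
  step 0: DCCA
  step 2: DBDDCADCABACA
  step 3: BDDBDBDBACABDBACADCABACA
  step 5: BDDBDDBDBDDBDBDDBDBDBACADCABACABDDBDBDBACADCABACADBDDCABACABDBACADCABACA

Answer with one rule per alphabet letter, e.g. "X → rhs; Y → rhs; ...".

  step 2 ⇒ step 3: DBDDCADCABACA ⇒ BD·D·BD·BD·BA·CA·BD·BA·CA·D·CA·BA·CA
    A ↦ CA
    B ↦ D
    C ↦ BA
    D ↦ BD

A->CA, B->D, C->BA, D->BD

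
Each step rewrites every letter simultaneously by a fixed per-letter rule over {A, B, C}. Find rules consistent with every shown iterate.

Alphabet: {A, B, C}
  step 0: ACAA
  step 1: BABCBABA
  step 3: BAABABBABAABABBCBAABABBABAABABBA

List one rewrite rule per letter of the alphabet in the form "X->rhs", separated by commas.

A->BA, B->AB, C->BC

  step 0 ⇒ step 1: ACAA ⇒ BA·BC·BA·BA
    A ↦ BA
    C ↦ BC
    B ↦ AB  (constrained at step 1)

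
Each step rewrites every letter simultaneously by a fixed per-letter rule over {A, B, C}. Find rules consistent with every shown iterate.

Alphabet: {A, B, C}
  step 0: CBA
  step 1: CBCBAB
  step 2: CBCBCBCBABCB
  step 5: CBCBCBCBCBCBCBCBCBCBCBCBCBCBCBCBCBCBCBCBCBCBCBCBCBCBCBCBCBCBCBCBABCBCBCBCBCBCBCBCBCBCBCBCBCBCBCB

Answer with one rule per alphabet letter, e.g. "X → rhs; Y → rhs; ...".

  step 1 ⇒ step 2: CBCBAB ⇒ CB·CB·CB·CB·AB·CB
    A ↦ AB
    B ↦ CB
    C ↦ CB

A->AB, B->CB, C->CB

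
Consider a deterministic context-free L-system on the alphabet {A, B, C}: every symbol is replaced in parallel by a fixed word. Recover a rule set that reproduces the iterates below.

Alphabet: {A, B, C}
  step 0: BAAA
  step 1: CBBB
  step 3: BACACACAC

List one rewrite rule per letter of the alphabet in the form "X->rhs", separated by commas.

A->B, B->C, C->AC

  step 0 ⇒ step 1: BAAA ⇒ C·B·B·B
    A ↦ B
    B ↦ C
    C ↦ AC  (constrained at step 1)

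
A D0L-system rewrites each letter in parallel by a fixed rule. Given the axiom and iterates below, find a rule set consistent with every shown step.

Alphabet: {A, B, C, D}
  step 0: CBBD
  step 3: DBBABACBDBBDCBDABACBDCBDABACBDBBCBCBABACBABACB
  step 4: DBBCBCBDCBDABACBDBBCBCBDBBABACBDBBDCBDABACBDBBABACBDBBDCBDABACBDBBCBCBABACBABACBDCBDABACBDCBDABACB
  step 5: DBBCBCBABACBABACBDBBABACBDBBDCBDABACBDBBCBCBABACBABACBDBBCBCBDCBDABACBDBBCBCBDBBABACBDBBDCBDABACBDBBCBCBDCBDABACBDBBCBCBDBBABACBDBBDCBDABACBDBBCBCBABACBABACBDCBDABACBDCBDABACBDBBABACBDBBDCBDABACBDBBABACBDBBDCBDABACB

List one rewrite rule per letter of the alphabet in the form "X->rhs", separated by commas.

  step 4 ⇒ step 5: DBBCBCBDCBDABACBDBBCBCBDBBABACBDBBDCBDABACBDBBABACBDBBDCBDABACBDBBCBCBABACBABACBDCBDABACBDCBDABACB ⇒ DBB·CB·CB·ABA·CB·ABA·CB·DBB·ABA·CB·DBB·D·CB·D·ABA·CB·DBB·CB·CB·ABA·CB·ABA·CB·DBB·CB·CB·D·CB·D·ABA·CB·DBB·CB·CB·DBB·ABA·CB·DBB·D·CB·D·ABA·CB·DBB·CB·CB·D·CB·D·ABA·CB·DBB·CB·CB·DBB·ABA·CB·DBB·D·CB·D·ABA·CB·DBB·CB·CB·ABA·CB·ABA·CB·D·CB·D·ABA·CB·D·CB·D·ABA·CB·DBB·ABA·CB·DBB·D·CB·D·ABA·CB·DBB·ABA·CB·DBB·D·CB·D·ABA·CB
    A ↦ D
    B ↦ CB
    C ↦ ABA
    D ↦ DBB

A->D, B->CB, C->ABA, D->DBB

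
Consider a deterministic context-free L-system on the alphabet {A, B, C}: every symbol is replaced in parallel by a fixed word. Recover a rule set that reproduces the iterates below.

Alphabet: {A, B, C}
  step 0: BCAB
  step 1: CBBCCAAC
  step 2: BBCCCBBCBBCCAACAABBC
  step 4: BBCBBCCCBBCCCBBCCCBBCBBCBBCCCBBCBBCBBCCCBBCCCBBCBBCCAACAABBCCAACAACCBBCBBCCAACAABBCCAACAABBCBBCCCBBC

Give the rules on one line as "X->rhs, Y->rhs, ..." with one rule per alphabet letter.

  step 1 ⇒ step 2: CBBCCAAC ⇒ BBC·C·C·BBC·BBC·CAA·CAA·BBC
    A ↦ CAA
    B ↦ C
    C ↦ BBC

A->CAA, B->C, C->BBC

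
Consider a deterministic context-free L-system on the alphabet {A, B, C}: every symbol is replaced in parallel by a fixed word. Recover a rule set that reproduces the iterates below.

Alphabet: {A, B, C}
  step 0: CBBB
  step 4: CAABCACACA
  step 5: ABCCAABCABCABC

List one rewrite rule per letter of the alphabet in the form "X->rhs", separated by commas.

A->C, B->A, C->AB

  step 4 ⇒ step 5: CAABCACACA ⇒ AB·C·C·A·AB·C·AB·C·AB·C
    A ↦ C
    B ↦ A
    C ↦ AB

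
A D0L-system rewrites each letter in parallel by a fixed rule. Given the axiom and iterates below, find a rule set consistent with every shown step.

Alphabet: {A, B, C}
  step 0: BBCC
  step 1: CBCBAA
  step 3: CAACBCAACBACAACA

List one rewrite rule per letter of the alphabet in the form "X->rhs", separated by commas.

A->CA, B->CB, C->A

  step 0 ⇒ step 1: BBCC ⇒ CB·CB·A·A
    B ↦ CB
    C ↦ A
    A ↦ CA  (constrained at step 1)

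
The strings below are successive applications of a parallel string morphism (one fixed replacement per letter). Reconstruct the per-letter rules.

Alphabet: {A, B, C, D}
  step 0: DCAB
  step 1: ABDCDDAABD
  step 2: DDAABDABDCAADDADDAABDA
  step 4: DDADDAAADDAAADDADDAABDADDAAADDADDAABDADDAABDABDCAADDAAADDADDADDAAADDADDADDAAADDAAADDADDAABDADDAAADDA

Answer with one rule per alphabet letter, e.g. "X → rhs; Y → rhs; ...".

  step 1 ⇒ step 2: ABDCDDAABD ⇒ DDA·ABD·A·BDC·A·A·DDA·DDA·ABD·A
    A ↦ DDA
    B ↦ ABD
    C ↦ BDC
    D ↦ A

A->DDA, B->ABD, C->BDC, D->A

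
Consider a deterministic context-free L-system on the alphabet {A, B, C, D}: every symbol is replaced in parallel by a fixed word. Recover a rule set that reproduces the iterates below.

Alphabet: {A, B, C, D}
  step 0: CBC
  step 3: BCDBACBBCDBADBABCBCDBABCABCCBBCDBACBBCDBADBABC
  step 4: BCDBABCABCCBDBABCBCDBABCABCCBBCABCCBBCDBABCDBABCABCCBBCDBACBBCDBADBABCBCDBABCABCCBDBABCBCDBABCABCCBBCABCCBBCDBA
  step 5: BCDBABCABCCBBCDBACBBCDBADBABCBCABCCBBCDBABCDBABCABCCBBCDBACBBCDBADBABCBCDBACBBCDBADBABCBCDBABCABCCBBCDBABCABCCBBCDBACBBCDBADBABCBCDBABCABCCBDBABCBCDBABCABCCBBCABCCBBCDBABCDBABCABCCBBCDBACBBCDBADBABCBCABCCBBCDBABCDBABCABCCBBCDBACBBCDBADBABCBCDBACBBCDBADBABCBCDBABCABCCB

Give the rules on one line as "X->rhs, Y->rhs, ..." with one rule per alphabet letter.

A->CB, B->BC, C->DBA, D->BCA

  step 4 ⇒ step 5: BCDBABCABCCBDBABCBCDBABCABCCBBCABCCBBCDBABCDBABCABCCBBCDBACBBCDBADBABCBCDBABCABCCBDBABCBCDBABCABCCBBCABCCBBCDBA ⇒ BC·DBA·BCA·BC·CB·BC·DBA·CB·BC·DBA·DBA·BC·BCA·BC·CB·BC·DBA·BC·DBA·BCA·BC·CB·BC·DBA·CB·BC·DBA·DBA·BC·BC·DBA·CB·BC·DBA·DBA·BC·BC·DBA·BCA·BC·CB·BC·DBA·BCA·BC·CB·BC·DBA·CB·BC·DBA·DBA·BC·BC·DBA·BCA·BC·CB·DBA·BC·BC·DBA·BCA·BC·CB·BCA·BC·CB·BC·DBA·BC·DBA·BCA·BC·CB·BC·DBA·CB·BC·DBA·DBA·BC·BCA·BC·CB·BC·DBA·BC·DBA·BCA·BC·CB·BC·DBA·CB·BC·DBA·DBA·BC·BC·DBA·CB·BC·DBA·DBA·BC·BC·DBA·BCA·BC·CB
    A ↦ CB
    B ↦ BC
    C ↦ DBA
    D ↦ BCA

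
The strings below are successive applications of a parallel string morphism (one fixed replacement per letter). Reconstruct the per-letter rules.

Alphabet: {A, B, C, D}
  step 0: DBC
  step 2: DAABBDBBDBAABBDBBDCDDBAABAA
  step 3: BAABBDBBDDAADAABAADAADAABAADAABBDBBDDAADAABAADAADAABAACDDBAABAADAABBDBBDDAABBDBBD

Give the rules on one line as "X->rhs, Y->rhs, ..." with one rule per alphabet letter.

  step 2 ⇒ step 3: DAABBDBBDBAABBDBBDCDDBAABAA ⇒ BAA·BBD·BBD·DAA·DAA·BAA·DAA·DAA·BAA·DAA·BBD·BBD·DAA·DAA·BAA·DAA·DAA·BAA·CDD·BAA·BAA·DAA·BBD·BBD·DAA·BBD·BBD
    A ↦ BBD
    B ↦ DAA
    C ↦ CDD
    D ↦ BAA

A->BBD, B->DAA, C->CDD, D->BAA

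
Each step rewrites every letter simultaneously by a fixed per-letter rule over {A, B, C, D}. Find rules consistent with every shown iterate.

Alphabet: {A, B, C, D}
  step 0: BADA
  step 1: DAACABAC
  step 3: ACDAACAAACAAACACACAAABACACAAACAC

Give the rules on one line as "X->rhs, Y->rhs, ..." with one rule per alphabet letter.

  step 0 ⇒ step 1: BADA ⇒ DA·AC·AB·AC
    A ↦ AC
    B ↦ DA
    D ↦ AB
    C ↦ AA  (constrained at step 1)

A->AC, B->DA, C->AA, D->AB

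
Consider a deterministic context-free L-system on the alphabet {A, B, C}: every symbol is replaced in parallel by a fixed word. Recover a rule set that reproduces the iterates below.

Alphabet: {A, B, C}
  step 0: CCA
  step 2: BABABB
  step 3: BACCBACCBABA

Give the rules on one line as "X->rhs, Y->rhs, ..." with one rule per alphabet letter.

A->CC, B->BA, C->B

  step 2 ⇒ step 3: BABABB ⇒ BA·CC·BA·CC·BA·BA
    A ↦ CC
    B ↦ BA
    C ↦ B  (constrained at step 0)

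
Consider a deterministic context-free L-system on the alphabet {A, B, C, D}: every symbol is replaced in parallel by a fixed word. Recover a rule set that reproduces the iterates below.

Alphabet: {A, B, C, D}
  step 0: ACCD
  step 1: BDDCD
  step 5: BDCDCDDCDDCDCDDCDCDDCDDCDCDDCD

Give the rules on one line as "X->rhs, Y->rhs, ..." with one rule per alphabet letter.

  step 0 ⇒ step 1: ACCD ⇒ B·D·D·CD
    A ↦ B
    C ↦ D
    D ↦ CD
    B ↦ A  (constrained at step 1)

A->B, B->A, C->D, D->CD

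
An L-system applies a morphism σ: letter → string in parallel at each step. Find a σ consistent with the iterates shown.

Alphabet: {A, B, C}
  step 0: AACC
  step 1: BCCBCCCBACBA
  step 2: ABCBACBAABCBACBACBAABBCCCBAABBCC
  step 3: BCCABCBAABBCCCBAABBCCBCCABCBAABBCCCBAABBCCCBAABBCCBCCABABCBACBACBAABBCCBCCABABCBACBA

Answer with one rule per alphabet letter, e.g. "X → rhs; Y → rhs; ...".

A->BCC, B->AB, C->CBA

  step 2 ⇒ step 3: ABCBACBAABCBACBACBAABBCCCBAABBCC ⇒ BCC·AB·CBA·AB·BCC·CBA·AB·BCC·BCC·AB·CBA·AB·BCC·CBA·AB·BCC·CBA·AB·BCC·BCC·AB·AB·CBA·CBA·CBA·AB·BCC·BCC·AB·AB·CBA·CBA
    A ↦ BCC
    B ↦ AB
    C ↦ CBA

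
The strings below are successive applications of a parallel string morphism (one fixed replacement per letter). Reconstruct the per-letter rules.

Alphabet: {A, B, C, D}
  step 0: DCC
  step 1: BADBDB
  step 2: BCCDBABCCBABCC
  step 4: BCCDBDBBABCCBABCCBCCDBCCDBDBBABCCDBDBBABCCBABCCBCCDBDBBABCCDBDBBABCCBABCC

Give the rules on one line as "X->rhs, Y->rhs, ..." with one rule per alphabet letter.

A->D, B->BCC, C->DB, D->BA

  step 1 ⇒ step 2: BADBDB ⇒ BCC·D·BA·BCC·BA·BCC
    A ↦ D
    B ↦ BCC
    D ↦ BA
  step 0 ⇒ step 1: DCC ⇒ BA·DB·DB
    C ↦ DB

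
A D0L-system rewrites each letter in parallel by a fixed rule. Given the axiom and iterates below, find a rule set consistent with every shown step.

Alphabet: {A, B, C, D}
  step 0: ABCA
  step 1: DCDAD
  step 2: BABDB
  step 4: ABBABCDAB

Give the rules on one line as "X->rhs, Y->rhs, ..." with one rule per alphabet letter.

  step 1 ⇒ step 2: DCDAD ⇒ B·A·B·D·B
    A ↦ D
    C ↦ A
    D ↦ B
  step 0 ⇒ step 1: ABCA ⇒ D·CD·A·D
    B ↦ CD

A->D, B->CD, C->A, D->B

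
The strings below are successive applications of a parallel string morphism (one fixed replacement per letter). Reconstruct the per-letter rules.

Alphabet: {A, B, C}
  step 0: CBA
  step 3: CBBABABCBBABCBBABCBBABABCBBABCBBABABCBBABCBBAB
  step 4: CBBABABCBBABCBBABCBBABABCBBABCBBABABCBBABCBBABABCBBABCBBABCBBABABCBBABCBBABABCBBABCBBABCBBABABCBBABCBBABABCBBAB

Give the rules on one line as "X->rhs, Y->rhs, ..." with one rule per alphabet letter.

  step 3 ⇒ step 4: CBBABABCBBABCBBABCBBABABCBBABCBBABABCBBABCBBAB ⇒ CBB·AB·AB·CBB·AB·CBB·AB·CBB·AB·AB·CBB·AB·CBB·AB·AB·CBB·AB·CBB·AB·AB·CBB·AB·CBB·AB·CBB·AB·AB·CBB·AB·CBB·AB·AB·CBB·AB·CBB·AB·CBB·AB·AB·CBB·AB·CBB·AB·AB·CBB·AB
    A ↦ CBB
    B ↦ AB
    C ↦ CBB

A->CBB, B->AB, C->CBB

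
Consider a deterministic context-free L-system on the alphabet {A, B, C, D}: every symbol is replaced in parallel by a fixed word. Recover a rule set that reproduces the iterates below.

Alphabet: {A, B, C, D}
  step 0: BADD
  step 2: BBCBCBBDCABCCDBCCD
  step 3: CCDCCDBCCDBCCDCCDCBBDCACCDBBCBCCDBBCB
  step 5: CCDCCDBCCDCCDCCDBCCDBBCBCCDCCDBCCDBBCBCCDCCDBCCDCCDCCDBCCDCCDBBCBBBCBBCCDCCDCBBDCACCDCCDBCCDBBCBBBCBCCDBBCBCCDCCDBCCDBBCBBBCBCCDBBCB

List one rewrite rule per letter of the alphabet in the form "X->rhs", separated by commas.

A->DCA, B->CCD, C->B, D->CB

  step 2 ⇒ step 3: BBCBCBBDCABCCDBCCD ⇒ CCD·CCD·B·CCD·B·CCD·CCD·CB·B·DCA·CCD·B·B·CB·CCD·B·B·CB
    A ↦ DCA
    B ↦ CCD
    C ↦ B
    D ↦ CB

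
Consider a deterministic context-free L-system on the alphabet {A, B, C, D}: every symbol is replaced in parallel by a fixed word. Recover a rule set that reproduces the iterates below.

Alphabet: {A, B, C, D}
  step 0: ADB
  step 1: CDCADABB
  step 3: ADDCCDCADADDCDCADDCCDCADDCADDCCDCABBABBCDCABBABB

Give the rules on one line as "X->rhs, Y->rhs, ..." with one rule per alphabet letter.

  step 0 ⇒ step 1: ADB ⇒ CDC·AD·ABB
    A ↦ CDC
    B ↦ ABB
    D ↦ AD
    C ↦ DC  (constrained at step 1)

A->CDC, B->ABB, C->DC, D->AD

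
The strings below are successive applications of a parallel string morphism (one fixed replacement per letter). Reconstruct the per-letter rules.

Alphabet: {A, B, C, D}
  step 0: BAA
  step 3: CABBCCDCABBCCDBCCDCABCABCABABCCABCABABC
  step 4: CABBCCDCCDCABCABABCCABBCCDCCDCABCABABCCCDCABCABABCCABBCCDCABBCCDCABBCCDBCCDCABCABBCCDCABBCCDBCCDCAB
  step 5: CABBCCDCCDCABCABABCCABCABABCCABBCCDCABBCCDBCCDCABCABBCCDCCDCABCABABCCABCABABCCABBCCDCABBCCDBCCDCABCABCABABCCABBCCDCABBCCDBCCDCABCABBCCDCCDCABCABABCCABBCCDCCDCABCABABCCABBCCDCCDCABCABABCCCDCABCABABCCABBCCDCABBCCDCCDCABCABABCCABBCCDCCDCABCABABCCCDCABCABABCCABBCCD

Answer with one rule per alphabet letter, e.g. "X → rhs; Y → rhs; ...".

  step 4 ⇒ step 5: CABBCCDCCDCABCABABCCABBCCDCCDCABCABABCCCDCABCABABCCABBCCDCABBCCDCABBCCDBCCDCABCABBCCDCABBCCDBCCDCAB ⇒ CAB·B·CCD·CCD·CAB·CAB·ABC·CAB·CAB·ABC·CAB·B·CCD·CAB·B·CCD·B·CCD·CAB·CAB·B·CCD·CCD·CAB·CAB·ABC·CAB·CAB·ABC·CAB·B·CCD·CAB·B·CCD·B·CCD·CAB·CAB·CAB·ABC·CAB·B·CCD·CAB·B·CCD·B·CCD·CAB·CAB·B·CCD·CCD·CAB·CAB·ABC·CAB·B·CCD·CCD·CAB·CAB·ABC·CAB·B·CCD·CCD·CAB·CAB·ABC·CCD·CAB·CAB·ABC·CAB·B·CCD·CAB·B·CCD·CCD·CAB·CAB·ABC·CAB·B·CCD·CCD·CAB·CAB·ABC·CCD·CAB·CAB·ABC·CAB·B·CCD
    A ↦ B
    B ↦ CCD
    C ↦ CAB
    D ↦ ABC

A->B, B->CCD, C->CAB, D->ABC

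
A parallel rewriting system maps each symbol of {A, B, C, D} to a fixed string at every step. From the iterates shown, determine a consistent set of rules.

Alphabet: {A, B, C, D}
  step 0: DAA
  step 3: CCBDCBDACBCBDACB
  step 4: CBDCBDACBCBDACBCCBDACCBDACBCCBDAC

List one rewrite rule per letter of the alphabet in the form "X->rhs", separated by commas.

A->C, B->AC, C->CBD, D->B

  step 3 ⇒ step 4: CCBDCBDACBCBDACB ⇒ CBD·CBD·AC·B·CBD·AC·B·C·CBD·AC·CBD·AC·B·C·CBD·AC
    A ↦ C
    B ↦ AC
    C ↦ CBD
    D ↦ B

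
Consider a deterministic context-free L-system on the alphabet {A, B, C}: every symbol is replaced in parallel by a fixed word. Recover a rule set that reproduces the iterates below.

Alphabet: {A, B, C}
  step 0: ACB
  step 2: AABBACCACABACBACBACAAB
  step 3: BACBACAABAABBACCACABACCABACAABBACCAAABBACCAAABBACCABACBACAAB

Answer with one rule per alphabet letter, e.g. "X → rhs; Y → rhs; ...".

A->BAC, B->AAB, C->CA

  step 2 ⇒ step 3: AABBACCACABACBACBACAAB ⇒ BAC·BAC·AAB·AAB·BAC·CA·CA·BAC·CA·BAC·AAB·BAC·CA·AAB·BAC·CA·AAB·BAC·CA·BAC·BAC·AAB
    A ↦ BAC
    B ↦ AAB
    C ↦ CA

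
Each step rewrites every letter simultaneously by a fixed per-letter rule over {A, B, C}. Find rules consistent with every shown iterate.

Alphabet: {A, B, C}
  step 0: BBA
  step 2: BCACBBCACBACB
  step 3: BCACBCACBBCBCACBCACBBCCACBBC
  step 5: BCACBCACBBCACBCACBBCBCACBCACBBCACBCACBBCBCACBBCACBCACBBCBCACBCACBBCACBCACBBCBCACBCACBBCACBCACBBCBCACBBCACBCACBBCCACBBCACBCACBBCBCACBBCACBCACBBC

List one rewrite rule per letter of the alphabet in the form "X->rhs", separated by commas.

A->C, B->BC, C->ACB

  step 2 ⇒ step 3: BCACBBCACBACB ⇒ BC·ACB·C·ACB·BC·BC·ACB·C·ACB·BC·C·ACB·BC
    A ↦ C
    B ↦ BC
    C ↦ ACB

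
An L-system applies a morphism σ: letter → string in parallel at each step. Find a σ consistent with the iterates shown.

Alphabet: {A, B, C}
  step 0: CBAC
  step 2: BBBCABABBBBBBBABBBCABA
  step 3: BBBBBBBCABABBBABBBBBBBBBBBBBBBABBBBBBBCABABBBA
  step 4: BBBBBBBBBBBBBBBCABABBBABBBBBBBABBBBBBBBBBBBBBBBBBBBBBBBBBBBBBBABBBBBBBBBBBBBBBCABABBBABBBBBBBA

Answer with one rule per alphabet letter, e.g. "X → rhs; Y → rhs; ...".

A->BA, B->BB, C->BCA

  step 3 ⇒ step 4: BBBBBBBCABABBBABBBBBBBBBBBBBBBABBBBBBBCABABBBA ⇒ BB·BB·BB·BB·BB·BB·BB·BCA·BA·BB·BA·BB·BB·BB·BA·BB·BB·BB·BB·BB·BB·BB·BB·BB·BB·BB·BB·BB·BB·BB·BA·BB·BB·BB·BB·BB·BB·BB·BCA·BA·BB·BA·BB·BB·BB·BA
    A ↦ BA
    B ↦ BB
    C ↦ BCA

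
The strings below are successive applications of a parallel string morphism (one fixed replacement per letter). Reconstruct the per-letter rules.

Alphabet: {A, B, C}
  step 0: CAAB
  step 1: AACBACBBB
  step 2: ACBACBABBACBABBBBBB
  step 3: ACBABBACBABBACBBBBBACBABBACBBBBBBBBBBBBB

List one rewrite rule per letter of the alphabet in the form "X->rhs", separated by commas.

A->ACB, B->BB, C->A

  step 2 ⇒ step 3: ACBACBABBACBABBBBBB ⇒ ACB·A·BB·ACB·A·BB·ACB·BB·BB·ACB·A·BB·ACB·BB·BB·BB·BB·BB·BB
    A ↦ ACB
    B ↦ BB
    C ↦ A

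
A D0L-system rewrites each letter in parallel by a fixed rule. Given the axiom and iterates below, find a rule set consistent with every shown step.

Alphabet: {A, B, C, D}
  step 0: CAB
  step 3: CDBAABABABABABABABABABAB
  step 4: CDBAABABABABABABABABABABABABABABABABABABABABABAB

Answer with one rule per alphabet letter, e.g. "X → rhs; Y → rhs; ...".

A->AB, B->AB, C->CD, D->BA

  step 3 ⇒ step 4: CDBAABABABABABABABABABAB ⇒ CD·BA·AB·AB·AB·AB·AB·AB·AB·AB·AB·AB·AB·AB·AB·AB·AB·AB·AB·AB·AB·AB·AB·AB
    A ↦ AB
    B ↦ AB
    C ↦ CD
    D ↦ BA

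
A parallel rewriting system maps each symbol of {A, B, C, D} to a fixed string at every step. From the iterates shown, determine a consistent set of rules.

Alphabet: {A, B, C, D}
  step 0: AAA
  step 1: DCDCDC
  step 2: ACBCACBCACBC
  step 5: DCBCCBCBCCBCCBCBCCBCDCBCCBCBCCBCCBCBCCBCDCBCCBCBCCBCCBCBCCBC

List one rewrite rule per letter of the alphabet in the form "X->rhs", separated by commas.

  step 1 ⇒ step 2: DCDCDC ⇒ AC·BC·AC·BC·AC·BC
    C ↦ BC
    D ↦ AC
  step 0 ⇒ step 1: AAA ⇒ DC·DC·DC
    A ↦ DC
    B ↦ C  (constrained at step 2)

A->DC, B->C, C->BC, D->AC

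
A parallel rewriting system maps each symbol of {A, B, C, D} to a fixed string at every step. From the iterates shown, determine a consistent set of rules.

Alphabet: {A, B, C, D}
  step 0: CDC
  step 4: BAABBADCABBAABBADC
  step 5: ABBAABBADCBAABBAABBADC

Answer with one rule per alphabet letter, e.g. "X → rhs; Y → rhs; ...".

  step 4 ⇒ step 5: BAABBADCABBAABBADC ⇒ A·B·B·A·A·B·BA·DC·B·A·A·B·B·A·A·B·BA·DC
    A ↦ B
    B ↦ A
    C ↦ DC
    D ↦ BA

A->B, B->A, C->DC, D->BA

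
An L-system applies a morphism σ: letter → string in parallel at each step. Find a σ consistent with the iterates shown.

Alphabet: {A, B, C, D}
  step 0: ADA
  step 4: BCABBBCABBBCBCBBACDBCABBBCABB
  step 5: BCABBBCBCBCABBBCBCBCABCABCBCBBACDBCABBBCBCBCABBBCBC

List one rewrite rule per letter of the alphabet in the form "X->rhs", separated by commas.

A->BB, B->BC, C->A, D->CD

  step 4 ⇒ step 5: BCABBBCABBBCBCBBACDBCABBBCABB ⇒ BC·A·BB·BC·BC·BC·A·BB·BC·BC·BC·A·BC·A·BC·BC·BB·A·CD·BC·A·BB·BC·BC·BC·A·BB·BC·BC
    A ↦ BB
    B ↦ BC
    C ↦ A
    D ↦ CD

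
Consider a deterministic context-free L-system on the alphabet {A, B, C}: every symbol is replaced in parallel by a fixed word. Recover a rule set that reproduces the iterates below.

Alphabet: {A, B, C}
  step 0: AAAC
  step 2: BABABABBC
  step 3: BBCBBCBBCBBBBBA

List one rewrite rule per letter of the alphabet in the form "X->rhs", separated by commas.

  step 2 ⇒ step 3: BABABABBC ⇒ BB·C·BB·C·BB·C·BB·BB·BA
    A ↦ C
    B ↦ BB
    C ↦ BA

A->C, B->BB, C->BA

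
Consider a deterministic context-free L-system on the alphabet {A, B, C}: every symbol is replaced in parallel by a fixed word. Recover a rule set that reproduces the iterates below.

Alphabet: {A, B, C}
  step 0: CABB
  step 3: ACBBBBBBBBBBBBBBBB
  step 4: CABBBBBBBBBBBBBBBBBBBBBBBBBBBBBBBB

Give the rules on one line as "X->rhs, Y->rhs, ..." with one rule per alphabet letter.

A->C, B->BB, C->A

  step 3 ⇒ step 4: ACBBBBBBBBBBBBBBBB ⇒ C·A·BB·BB·BB·BB·BB·BB·BB·BB·BB·BB·BB·BB·BB·BB·BB·BB
    A ↦ C
    B ↦ BB
    C ↦ A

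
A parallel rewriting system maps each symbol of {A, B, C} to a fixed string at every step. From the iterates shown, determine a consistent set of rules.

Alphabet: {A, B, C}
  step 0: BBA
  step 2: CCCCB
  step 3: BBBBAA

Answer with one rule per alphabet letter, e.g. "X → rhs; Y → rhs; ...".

  step 2 ⇒ step 3: CCCCB ⇒ B·B·B·B·AA
    B ↦ AA
    C ↦ B
    A ↦ C  (constrained at step 0)

A->C, B->AA, C->B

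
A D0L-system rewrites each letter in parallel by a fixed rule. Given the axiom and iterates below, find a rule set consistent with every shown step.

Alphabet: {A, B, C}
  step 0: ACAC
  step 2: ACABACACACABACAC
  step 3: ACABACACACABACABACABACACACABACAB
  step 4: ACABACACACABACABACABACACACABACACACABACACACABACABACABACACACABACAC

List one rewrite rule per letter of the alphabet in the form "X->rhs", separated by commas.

  step 3 ⇒ step 4: ACABACACACABACABACABACACACABACAB ⇒ AC·AB·AC·AC·AC·AB·AC·AB·AC·AB·AC·AC·AC·AB·AC·AC·AC·AB·AC·AC·AC·AB·AC·AB·AC·AB·AC·AC·AC·AB·AC·AC
    A ↦ AC
    B ↦ AC
    C ↦ AB

A->AC, B->AC, C->AB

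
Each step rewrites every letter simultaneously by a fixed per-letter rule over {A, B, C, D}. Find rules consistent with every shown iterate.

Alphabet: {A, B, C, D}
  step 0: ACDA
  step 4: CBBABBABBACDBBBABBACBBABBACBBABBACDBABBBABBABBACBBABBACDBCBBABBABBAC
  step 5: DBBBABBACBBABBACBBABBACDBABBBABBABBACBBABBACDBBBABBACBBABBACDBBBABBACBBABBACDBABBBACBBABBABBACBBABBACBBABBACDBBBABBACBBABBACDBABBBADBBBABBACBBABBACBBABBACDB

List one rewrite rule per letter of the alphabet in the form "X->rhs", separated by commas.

  step 4 ⇒ step 5: CBBABBABBACDBBBABBACBBABBACBBABBACDBABBBABBABBACBBABBACDBCBBABBABBAC ⇒ DB·BBA·BBA·C·BBA·BBA·C·BBA·BBA·C·DB·AB·BBA·BBA·BBA·C·BBA·BBA·C·DB·BBA·BBA·C·BBA·BBA·C·DB·BBA·BBA·C·BBA·BBA·C·DB·AB·BBA·C·BBA·BBA·BBA·C·BBA·BBA·C·BBA·BBA·C·DB·BBA·BBA·C·BBA·BBA·C·DB·AB·BBA·DB·BBA·BBA·C·BBA·BBA·C·BBA·BBA·C·DB
    A ↦ C
    B ↦ BBA
    C ↦ DB
    D ↦ AB

A->C, B->BBA, C->DB, D->AB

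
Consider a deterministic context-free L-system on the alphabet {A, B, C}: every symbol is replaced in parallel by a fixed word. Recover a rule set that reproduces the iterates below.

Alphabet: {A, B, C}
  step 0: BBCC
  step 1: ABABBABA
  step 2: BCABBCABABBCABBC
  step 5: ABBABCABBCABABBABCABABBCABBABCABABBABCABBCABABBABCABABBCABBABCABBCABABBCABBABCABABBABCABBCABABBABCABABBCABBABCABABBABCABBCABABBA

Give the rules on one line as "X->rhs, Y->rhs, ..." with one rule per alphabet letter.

  step 1 ⇒ step 2: ABABBABA ⇒ BC·AB·BC·AB·AB·BC·AB·BC
    A ↦ BC
    B ↦ AB
  step 0 ⇒ step 1: BBCC ⇒ AB·AB·BA·BA
    C ↦ BA

A->BC, B->AB, C->BA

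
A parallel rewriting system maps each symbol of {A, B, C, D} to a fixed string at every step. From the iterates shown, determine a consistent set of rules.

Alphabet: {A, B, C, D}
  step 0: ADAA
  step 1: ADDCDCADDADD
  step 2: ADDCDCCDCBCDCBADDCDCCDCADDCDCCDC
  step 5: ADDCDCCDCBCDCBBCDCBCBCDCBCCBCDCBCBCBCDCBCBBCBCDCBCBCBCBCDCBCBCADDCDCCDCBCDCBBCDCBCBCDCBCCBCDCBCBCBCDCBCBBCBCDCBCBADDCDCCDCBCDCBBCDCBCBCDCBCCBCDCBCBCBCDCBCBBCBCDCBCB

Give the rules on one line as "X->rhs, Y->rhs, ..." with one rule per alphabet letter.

A->ADD, B->C, C->B, D->CDC

  step 1 ⇒ step 2: ADDCDCADDADD ⇒ ADD·CDC·CDC·B·CDC·B·ADD·CDC·CDC·ADD·CDC·CDC
    A ↦ ADD
    C ↦ B
    D ↦ CDC
    B ↦ C  (constrained at step 2)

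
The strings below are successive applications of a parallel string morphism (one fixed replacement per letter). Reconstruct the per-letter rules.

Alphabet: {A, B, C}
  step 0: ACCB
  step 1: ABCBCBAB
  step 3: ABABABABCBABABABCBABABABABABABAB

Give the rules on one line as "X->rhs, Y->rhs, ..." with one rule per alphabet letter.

  step 0 ⇒ step 1: ACCB ⇒ AB·CB·CB·AB
    A ↦ AB
    B ↦ AB
    C ↦ CB

A->AB, B->AB, C->CB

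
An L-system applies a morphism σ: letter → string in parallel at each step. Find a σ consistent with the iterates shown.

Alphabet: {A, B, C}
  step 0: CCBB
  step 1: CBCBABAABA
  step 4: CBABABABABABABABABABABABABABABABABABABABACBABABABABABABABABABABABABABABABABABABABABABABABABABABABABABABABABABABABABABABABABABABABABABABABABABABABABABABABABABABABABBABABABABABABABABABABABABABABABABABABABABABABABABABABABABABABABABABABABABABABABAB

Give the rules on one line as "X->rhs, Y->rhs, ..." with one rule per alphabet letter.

A->BAB, B->ABA, C->CB

  step 0 ⇒ step 1: CCBB ⇒ CB·CB·ABA·ABA
    B ↦ ABA
    C ↦ CB
    A ↦ BAB  (constrained at step 1)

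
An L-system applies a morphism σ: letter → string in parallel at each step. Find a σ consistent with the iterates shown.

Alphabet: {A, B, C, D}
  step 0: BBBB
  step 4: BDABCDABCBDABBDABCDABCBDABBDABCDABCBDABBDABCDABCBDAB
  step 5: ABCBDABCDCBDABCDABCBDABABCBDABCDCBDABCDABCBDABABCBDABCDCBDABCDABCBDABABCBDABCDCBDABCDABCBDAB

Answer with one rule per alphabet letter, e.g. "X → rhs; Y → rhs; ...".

  step 4 ⇒ step 5: BDABCDABCBDABBDABCDABCBDABBDABCDABCBDABBDABCDABCBDAB ⇒ AB·C·BD·AB·CD·C·BD·AB·CD·AB·C·BD·AB·AB·C·BD·AB·CD·C·BD·AB·CD·AB·C·BD·AB·AB·C·BD·AB·CD·C·BD·AB·CD·AB·C·BD·AB·AB·C·BD·AB·CD·C·BD·AB·CD·AB·C·BD·AB
    A ↦ BD
    B ↦ AB
    C ↦ CD
    D ↦ C

A->BD, B->AB, C->CD, D->C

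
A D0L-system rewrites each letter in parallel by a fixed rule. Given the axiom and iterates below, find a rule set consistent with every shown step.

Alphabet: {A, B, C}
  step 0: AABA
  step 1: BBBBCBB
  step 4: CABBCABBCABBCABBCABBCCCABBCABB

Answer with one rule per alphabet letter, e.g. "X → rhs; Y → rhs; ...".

  step 0 ⇒ step 1: AABA ⇒ BB·BB·C·BB
    A ↦ BB
    B ↦ C
    C ↦ CA  (constrained at step 1)

A->BB, B->C, C->CA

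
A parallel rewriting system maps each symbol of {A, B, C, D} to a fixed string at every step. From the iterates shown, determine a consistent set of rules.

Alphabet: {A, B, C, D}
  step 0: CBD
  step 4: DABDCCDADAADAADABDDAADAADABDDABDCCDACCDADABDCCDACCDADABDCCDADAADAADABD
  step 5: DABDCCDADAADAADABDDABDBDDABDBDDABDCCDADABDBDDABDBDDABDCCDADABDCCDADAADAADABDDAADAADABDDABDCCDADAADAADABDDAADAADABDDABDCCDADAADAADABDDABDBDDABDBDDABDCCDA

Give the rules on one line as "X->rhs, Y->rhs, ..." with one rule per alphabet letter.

A->BD, B->CC, C->DAA, D->DA

  step 4 ⇒ step 5: DABDCCDADAADAADABDDAADAADABDDABDCCDACCDADABDCCDACCDADABDCCDADAADAADABD ⇒ DA·BD·CC·DA·DAA·DAA·DA·BD·DA·BD·BD·DA·BD·BD·DA·BD·CC·DA·DA·BD·BD·DA·BD·BD·DA·BD·CC·DA·DA·BD·CC·DA·DAA·DAA·DA·BD·DAA·DAA·DA·BD·DA·BD·CC·DA·DAA·DAA·DA·BD·DAA·DAA·DA·BD·DA·BD·CC·DA·DAA·DAA·DA·BD·DA·BD·BD·DA·BD·BD·DA·BD·CC·DA
    A ↦ BD
    B ↦ CC
    C ↦ DAA
    D ↦ DA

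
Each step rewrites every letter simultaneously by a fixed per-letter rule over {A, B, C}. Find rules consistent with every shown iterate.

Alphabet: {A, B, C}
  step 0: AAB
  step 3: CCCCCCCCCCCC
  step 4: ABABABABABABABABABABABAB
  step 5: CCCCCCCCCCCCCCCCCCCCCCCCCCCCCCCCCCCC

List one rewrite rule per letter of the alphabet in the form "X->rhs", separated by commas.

  step 4 ⇒ step 5: ABABABABABABABABABABABAB ⇒ C·CC·C·CC·C·CC·C·CC·C·CC·C·CC·C·CC·C·CC·C·CC·C·CC·C·CC·C·CC
    A ↦ C
    B ↦ CC
  step 3 ⇒ step 4: CCCCCCCCCCCC ⇒ AB·AB·AB·AB·AB·AB·AB·AB·AB·AB·AB·AB
    C ↦ AB

A->C, B->CC, C->AB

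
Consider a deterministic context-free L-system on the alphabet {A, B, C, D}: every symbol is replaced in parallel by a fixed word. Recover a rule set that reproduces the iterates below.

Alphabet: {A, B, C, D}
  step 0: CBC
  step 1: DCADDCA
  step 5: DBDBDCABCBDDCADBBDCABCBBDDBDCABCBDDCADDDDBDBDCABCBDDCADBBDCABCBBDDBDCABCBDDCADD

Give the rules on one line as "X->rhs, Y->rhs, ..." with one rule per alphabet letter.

A->BCB, B->D, C->DCA, D->B

  step 0 ⇒ step 1: CBC ⇒ DCA·D·DCA
    B ↦ D
    C ↦ DCA
    A ↦ BCB  (constrained at step 1)
    D ↦ B  (constrained at step 1)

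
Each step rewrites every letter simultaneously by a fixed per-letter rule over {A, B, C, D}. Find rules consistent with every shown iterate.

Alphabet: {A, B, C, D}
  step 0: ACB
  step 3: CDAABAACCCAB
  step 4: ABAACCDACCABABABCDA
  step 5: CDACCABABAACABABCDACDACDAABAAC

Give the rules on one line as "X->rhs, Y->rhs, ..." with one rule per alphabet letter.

A->C, B->DA, C->AB, D->AA

  step 4 ⇒ step 5: ABAACCDACCABABABCDA ⇒ C·DA·C·C·AB·AB·AA·C·AB·AB·C·DA·C·DA·C·DA·AB·AA·C
    A ↦ C
    B ↦ DA
    C ↦ AB
    D ↦ AA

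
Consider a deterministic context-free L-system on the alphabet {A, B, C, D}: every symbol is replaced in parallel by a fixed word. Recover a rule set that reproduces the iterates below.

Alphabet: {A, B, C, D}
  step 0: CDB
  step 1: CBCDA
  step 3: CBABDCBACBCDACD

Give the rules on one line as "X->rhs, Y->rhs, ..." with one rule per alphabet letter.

  step 0 ⇒ step 1: CDB ⇒ CB·CD·A
    B ↦ A
    C ↦ CB
    D ↦ CD
    A ↦ BD  (constrained at step 1)

A->BD, B->A, C->CB, D->CD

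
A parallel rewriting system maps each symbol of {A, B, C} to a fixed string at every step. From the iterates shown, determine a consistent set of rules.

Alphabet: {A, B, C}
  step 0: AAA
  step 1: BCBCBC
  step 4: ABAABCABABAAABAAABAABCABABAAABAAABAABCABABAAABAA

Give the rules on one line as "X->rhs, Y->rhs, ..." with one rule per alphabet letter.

A->BC, B->AB, C->AA

  step 0 ⇒ step 1: AAA ⇒ BC·BC·BC
    A ↦ BC
    B ↦ AB  (constrained at step 1)
    C ↦ AA  (constrained at step 1)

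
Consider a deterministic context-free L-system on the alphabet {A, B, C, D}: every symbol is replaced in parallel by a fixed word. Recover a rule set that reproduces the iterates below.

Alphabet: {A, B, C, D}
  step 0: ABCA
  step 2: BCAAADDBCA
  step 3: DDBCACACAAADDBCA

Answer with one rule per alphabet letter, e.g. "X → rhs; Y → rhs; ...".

A->CA, B->DD, C->B, D->A

  step 2 ⇒ step 3: BCAAADDBCA ⇒ DD·B·CA·CA·CA·A·A·DD·B·CA
    A ↦ CA
    B ↦ DD
    C ↦ B
    D ↦ A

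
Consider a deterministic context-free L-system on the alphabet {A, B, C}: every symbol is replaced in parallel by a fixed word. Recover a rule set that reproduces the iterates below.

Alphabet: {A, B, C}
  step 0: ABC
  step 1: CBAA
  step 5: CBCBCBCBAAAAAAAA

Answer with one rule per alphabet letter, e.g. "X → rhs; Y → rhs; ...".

  step 0 ⇒ step 1: ABC ⇒ CB·A·A
    A ↦ CB
    B ↦ A
    C ↦ A

A->CB, B->A, C->A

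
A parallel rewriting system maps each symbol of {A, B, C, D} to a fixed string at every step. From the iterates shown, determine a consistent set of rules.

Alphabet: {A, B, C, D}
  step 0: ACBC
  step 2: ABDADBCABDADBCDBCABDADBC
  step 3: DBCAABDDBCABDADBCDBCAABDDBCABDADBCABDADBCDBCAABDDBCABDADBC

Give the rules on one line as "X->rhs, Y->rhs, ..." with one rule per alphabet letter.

A->DBC, B->A, C->DBC, D->ABD

  step 2 ⇒ step 3: ABDADBCABDADBCDBCABDADBC ⇒ DBC·A·ABD·DBC·ABD·A·DBC·DBC·A·ABD·DBC·ABD·A·DBC·ABD·A·DBC·DBC·A·ABD·DBC·ABD·A·DBC
    A ↦ DBC
    B ↦ A
    C ↦ DBC
    D ↦ ABD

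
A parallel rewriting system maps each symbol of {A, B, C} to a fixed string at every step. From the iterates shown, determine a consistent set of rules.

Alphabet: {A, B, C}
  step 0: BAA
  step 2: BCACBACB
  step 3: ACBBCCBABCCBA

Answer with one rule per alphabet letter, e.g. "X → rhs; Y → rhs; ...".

A->BC, B->A, C->CB

  step 2 ⇒ step 3: BCACBACB ⇒ A·CB·BC·CB·A·BC·CB·A
    A ↦ BC
    B ↦ A
    C ↦ CB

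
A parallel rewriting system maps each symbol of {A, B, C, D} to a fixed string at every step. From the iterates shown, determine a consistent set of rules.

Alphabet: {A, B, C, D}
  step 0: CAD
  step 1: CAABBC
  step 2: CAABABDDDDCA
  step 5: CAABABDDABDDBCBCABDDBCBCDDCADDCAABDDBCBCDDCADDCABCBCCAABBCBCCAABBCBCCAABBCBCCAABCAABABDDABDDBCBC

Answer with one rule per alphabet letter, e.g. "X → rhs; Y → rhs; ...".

  step 1 ⇒ step 2: CAABBC ⇒ CA·AB·AB·DD·DD·CA
    A ↦ AB
    B ↦ DD
    C ↦ CA
  step 0 ⇒ step 1: CAD ⇒ CA·AB·BC
    D ↦ BC

A->AB, B->DD, C->CA, D->BC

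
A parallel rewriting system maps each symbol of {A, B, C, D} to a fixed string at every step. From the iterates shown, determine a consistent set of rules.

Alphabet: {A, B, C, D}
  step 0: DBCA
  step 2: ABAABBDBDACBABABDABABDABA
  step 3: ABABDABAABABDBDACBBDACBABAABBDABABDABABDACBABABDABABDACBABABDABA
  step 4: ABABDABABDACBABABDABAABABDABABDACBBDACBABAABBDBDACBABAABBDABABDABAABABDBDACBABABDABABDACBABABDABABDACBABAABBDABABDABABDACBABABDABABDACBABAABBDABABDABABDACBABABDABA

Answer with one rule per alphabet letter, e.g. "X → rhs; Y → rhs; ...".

A->ABA, B->BD, C->AB, D->ACB

  step 3 ⇒ step 4: ABABDABAABABDBDACBBDACBABAABBDABABDABABDACBABABDABABDACBABABDABA ⇒ ABA·BD·ABA·BD·ACB·ABA·BD·ABA·ABA·BD·ABA·BD·ACB·BD·ACB·ABA·AB·BD·BD·ACB·ABA·AB·BD·ABA·BD·ABA·ABA·BD·BD·ACB·ABA·BD·ABA·BD·ACB·ABA·BD·ABA·BD·ACB·ABA·AB·BD·ABA·BD·ABA·BD·ACB·ABA·BD·ABA·BD·ACB·ABA·AB·BD·ABA·BD·ABA·BD·ACB·ABA·BD·ABA
    A ↦ ABA
    B ↦ BD
    C ↦ AB
    D ↦ ACB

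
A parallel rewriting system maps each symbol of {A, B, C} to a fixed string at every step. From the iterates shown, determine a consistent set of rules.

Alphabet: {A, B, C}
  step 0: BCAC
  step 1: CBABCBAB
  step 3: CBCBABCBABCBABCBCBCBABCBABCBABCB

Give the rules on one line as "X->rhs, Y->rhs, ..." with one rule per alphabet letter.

A->CB, B->CB, C->AB

  step 0 ⇒ step 1: BCAC ⇒ CB·AB·CB·AB
    A ↦ CB
    B ↦ CB
    C ↦ AB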